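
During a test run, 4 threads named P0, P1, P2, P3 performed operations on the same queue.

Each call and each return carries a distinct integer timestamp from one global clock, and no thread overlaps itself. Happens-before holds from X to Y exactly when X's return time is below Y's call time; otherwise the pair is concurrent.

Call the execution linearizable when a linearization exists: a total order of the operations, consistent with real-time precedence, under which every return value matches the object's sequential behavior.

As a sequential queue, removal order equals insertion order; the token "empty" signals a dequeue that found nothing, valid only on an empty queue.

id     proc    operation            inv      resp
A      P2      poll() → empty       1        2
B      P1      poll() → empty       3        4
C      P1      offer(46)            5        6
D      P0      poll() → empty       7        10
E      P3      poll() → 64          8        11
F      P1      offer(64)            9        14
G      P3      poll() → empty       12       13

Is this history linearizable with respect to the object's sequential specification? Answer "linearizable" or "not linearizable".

not linearizable

events 1..10 are fine; event 11 — the response of E at time 11 — makes the prefix non-linearizable
every one of the 2 real-time-consistent orders over 5 completed queue ops fails the sequential spec
completion choices over the 1 pending operation (F) were checked; none helps
one such order, A, B, C, D, E (pending dropped), breaks at step 4 where D poll() → empty is illegal
one such order, A, B, C, E, D (pending dropped), breaks at step 4 where E poll() → 64 is illegal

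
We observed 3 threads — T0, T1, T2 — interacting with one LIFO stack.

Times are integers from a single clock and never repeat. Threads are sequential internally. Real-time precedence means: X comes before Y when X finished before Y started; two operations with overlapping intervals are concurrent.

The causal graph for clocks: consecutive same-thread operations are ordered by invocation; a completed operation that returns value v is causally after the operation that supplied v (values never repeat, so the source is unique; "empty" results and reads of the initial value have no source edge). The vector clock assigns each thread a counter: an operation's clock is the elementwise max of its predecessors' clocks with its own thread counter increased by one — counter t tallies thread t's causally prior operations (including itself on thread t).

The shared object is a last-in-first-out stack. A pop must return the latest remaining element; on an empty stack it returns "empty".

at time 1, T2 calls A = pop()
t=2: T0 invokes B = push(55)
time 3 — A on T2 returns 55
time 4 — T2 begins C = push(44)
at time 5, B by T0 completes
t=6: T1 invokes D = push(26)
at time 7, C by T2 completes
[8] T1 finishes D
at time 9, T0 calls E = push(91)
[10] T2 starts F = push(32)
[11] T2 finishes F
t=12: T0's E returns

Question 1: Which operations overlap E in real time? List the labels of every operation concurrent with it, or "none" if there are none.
F

overlap test against E [9,12]: concurrent iff the interval meets 9..12
A [1,3]: before
B [2,5]: before
C [4,7]: before
D [6,8]: before
F [10,11]: concurrent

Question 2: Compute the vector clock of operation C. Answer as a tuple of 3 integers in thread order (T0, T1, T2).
(1, 0, 2)

root op D, invoked 6: fresh clock plus T1's own tick → (0, 1, 0)
root op B, invoked 2: fresh clock plus T0's own tick → (1, 0, 0)
from VC(B)=(1, 0, 0), A (invoked 1) maxes components and bumps T2 → (1, 0, 1)
from VC(B)=(1, 0, 0), E (invoked 9) maxes components and bumps T0 → (2, 0, 0)
from VC(A)=(1, 0, 1), C (invoked 4) maxes components and bumps T2 → (1, 0, 2)
from VC(C)=(1, 0, 2), F (invoked 10) maxes components and bumps T2 → (1, 0, 3)
target: VC(C) = (1, 0, 2)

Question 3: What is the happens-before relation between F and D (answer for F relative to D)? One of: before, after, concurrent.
after

F spans [10,11], D spans [6,8]
resp(D)=8 < inv(F)=10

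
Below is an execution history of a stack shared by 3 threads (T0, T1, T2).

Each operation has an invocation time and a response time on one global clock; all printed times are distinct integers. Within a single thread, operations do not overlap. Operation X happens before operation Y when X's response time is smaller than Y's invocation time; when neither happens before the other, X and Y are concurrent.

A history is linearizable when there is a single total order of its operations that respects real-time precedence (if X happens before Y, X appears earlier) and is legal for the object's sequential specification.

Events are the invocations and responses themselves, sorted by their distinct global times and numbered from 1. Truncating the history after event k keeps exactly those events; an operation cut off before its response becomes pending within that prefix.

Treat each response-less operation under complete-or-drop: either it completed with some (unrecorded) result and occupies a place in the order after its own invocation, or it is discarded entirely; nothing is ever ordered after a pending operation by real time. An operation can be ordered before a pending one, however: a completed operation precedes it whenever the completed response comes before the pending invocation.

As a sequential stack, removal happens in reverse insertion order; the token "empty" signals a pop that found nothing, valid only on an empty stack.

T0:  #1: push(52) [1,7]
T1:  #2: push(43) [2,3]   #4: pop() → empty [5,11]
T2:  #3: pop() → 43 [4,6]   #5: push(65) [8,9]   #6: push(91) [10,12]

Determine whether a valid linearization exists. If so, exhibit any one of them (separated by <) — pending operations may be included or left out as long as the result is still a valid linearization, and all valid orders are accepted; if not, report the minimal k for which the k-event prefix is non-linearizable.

1. #2 push(43), leaving stack <43>
2. #3 pop() → 43, leaving stack <>
3. #4 pop() → empty, leaving stack <>
4. #1 push(52), leaving stack <52>
5. #5 push(65), leaving stack <52,65>
6. #6 push(91), leaving stack <52,65,91>

linearizable — witness: #2 < #3 < #4 < #1 < #5 < #6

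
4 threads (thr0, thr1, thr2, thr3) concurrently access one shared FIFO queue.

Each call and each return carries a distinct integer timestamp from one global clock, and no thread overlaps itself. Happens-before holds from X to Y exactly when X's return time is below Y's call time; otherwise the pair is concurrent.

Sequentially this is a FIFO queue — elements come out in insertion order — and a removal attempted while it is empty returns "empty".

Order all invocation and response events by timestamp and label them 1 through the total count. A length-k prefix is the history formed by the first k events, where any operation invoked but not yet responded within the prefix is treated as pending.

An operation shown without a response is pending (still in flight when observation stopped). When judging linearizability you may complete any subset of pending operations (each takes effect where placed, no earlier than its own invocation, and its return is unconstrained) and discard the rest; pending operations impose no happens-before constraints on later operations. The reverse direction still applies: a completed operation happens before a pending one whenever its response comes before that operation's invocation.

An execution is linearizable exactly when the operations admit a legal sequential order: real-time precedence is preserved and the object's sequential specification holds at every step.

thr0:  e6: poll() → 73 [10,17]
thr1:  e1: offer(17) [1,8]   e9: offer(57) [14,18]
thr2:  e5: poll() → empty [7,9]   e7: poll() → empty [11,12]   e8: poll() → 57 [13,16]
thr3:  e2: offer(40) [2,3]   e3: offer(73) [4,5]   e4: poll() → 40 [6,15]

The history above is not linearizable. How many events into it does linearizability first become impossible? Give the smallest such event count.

9

events 1..8 are linearizable, e.g. via e1, e2, e3:
step 1: e1 offer(17) — queue <17>
step 2: e2 offer(40) — queue <17,40>
step 3: e3 offer(73) — queue <17,40,73>
with event 9 included (e5 responding at time 9), all real-time-consistent orders fail
every completion of the 1 pending operation (e4) was checked; none linearizes
e.g. e1, e2, e3, e5 (pending dropped): illegal at step 4, since e5 poll() → empty cannot apply there
e.g. e2, e1, e3, e5 (pending dropped): illegal at step 4, since e5 poll() → empty cannot apply there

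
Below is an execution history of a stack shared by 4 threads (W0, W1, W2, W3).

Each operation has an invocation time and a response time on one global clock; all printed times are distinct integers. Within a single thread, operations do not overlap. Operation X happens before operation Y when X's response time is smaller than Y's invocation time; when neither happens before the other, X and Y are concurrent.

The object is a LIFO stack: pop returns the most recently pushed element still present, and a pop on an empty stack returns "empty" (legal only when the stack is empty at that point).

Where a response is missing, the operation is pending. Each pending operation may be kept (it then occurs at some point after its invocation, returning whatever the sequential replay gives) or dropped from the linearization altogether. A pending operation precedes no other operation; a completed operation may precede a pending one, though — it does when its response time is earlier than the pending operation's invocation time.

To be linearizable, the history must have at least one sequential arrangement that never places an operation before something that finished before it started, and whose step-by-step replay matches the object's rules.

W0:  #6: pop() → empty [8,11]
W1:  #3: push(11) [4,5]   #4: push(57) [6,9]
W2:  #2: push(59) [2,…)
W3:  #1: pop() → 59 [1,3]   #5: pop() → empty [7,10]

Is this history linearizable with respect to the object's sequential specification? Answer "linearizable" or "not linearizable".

not linearizable

already the first 11 events (up to #6's response at time 11) admit no linearization; the first 10 still do
no legal order exists: 6 real-time-consistent candidates over 5 completed stack operations, all rejected
every completion of the 1 pending operation (#2) was checked; none linearizes
e.g. #1, #3, #4, #5, #6 (pending dropped): illegal at step 1, since #1 pop() → 59 cannot apply there
e.g. #1, #3, #4, #6, #5 (pending dropped): illegal at step 1, since #1 pop() → 59 cannot apply there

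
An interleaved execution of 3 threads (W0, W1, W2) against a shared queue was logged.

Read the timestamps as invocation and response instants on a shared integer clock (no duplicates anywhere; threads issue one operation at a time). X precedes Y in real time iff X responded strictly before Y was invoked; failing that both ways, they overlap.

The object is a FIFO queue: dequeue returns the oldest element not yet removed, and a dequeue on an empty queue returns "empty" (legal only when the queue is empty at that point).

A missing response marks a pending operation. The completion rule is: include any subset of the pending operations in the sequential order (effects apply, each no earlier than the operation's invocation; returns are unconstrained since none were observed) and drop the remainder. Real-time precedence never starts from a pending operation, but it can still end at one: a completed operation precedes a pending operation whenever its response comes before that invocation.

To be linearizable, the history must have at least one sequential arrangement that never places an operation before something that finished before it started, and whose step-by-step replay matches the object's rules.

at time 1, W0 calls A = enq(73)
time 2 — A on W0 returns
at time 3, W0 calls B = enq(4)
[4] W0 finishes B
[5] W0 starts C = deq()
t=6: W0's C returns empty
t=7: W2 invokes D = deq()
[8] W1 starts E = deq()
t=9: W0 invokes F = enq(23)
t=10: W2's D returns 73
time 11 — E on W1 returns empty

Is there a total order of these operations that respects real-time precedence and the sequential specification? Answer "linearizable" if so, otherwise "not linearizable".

the violation lands at event 6, C's response at time 6: events 1..5 linearize, events 1..6 do not
one real-time candidate order over the 3 completed operations — the queue replay rejects it
take A, B, C: step 3 already fails, because C deq() → empty cannot occur there

not linearizable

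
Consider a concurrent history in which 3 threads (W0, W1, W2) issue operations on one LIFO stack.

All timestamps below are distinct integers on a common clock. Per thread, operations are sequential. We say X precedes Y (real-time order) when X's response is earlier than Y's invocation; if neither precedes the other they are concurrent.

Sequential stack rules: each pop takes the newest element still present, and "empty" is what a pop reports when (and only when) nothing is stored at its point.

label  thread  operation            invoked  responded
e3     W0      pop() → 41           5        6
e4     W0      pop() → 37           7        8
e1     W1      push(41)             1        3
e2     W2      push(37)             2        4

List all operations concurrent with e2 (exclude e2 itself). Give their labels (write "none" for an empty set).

e1

overlap test against e2 [2,4]: concurrent iff the interval meets 2..4
e1 [1,3]: concurrent
e3 [5,6]: after
e4 [7,8]: after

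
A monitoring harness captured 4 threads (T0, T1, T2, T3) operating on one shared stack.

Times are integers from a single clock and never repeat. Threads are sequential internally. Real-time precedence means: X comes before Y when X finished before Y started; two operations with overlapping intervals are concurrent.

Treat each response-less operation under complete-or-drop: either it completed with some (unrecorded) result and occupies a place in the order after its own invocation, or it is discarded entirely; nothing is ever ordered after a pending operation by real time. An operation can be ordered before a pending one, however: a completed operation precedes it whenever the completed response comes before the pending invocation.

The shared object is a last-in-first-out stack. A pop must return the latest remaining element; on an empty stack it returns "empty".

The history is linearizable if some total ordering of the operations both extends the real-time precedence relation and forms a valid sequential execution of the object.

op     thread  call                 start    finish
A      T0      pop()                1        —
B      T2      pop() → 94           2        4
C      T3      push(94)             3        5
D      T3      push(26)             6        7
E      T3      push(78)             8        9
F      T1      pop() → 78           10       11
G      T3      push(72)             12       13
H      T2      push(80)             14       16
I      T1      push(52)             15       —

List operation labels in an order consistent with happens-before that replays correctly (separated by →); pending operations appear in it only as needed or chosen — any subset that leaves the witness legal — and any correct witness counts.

A → C → B → D → E → F → G → H

1. A pop() (pending, included), leaving stack <>
2. C push(94), leaving stack <94>
3. B pop() → 94, leaving stack <>
4. D push(26), leaving stack <26>
5. E push(78), leaving stack <26,78>
6. F pop() → 78, leaving stack <26>
7. G push(72), leaving stack <26,72>
8. H push(80), leaving stack <26,72,80>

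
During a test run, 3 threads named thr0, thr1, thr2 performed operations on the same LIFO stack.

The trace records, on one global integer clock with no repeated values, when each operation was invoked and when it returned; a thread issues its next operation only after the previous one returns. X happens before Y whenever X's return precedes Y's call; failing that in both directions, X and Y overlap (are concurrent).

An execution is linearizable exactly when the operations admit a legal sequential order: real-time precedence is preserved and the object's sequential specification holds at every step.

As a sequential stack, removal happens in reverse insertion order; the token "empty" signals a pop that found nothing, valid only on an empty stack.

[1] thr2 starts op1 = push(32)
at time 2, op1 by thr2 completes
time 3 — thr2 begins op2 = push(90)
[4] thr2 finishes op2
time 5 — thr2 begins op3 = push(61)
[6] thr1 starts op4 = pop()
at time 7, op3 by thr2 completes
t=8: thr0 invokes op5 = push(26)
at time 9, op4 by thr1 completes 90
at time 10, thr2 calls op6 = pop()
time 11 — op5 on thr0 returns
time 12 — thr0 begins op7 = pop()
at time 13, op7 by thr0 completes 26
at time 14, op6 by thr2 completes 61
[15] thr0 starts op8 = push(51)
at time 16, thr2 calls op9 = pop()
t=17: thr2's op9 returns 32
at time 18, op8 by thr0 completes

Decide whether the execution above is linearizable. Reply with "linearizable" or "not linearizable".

witness order: op1, op2, op4, op3, op5, op7, op6, op9, op8
after step 1 (op1 push(32)): stack <32>
after step 2 (op2 push(90)): stack <32,90>
after step 3 (op4 pop() → 90): stack <32>
after step 4 (op3 push(61)): stack <32,61>
after step 5 (op5 push(26)): stack <32,61,26>
after step 6 (op7 pop() → 26): stack <32,61>
after step 7 (op6 pop() → 61): stack <32>
after step 8 (op9 pop() → 32): stack <>
after step 9 (op8 push(51)): stack <51>

linearizable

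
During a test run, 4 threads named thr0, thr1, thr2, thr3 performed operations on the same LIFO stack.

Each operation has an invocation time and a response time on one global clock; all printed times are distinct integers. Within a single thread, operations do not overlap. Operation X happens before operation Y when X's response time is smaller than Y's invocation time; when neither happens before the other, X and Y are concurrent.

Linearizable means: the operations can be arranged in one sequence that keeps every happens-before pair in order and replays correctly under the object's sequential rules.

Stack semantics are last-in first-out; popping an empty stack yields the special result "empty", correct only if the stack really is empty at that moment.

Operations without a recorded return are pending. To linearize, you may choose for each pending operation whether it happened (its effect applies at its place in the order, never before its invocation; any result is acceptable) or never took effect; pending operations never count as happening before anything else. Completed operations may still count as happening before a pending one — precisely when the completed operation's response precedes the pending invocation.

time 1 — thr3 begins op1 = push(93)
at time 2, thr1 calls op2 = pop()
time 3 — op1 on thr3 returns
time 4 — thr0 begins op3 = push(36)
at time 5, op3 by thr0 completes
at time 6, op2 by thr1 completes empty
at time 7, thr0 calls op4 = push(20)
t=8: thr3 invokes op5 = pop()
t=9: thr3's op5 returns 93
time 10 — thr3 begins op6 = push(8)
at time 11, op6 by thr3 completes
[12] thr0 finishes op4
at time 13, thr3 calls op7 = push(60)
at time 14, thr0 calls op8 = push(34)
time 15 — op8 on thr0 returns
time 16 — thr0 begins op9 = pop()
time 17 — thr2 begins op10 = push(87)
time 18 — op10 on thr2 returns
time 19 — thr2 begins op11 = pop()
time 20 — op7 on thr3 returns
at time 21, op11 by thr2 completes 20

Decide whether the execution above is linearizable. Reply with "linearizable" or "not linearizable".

the violation lands at event 9, op5's response at time 9: events 1..8 linearize, events 1..9 do not
every one of the 3 real-time-consistent orders over 4 completed LIFO stack ops fails the sequential spec
include/drop combinations of the 1 pending operation (op4) were all tried; none helps
e.g. op1, op2, op3, op5 (pending dropped): illegal at step 2, since op2 pop() → empty cannot apply there
e.g. op1, op3, op2, op5 (pending dropped): illegal at step 3, since op2 pop() → empty cannot apply there

not linearizable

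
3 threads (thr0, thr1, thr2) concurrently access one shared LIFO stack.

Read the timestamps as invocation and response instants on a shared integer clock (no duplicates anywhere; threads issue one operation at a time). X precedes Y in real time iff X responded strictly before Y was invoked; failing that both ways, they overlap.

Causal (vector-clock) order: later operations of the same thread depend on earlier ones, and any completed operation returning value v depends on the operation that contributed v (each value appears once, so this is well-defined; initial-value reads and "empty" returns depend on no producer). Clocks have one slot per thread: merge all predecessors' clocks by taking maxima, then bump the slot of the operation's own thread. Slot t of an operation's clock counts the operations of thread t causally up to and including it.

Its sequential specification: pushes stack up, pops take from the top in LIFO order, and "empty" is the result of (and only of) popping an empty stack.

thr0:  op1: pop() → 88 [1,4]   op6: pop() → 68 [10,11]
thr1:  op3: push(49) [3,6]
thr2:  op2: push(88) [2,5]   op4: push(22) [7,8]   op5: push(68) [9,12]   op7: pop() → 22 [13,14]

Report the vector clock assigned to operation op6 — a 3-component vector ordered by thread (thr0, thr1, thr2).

(2, 0, 3)

op2, invoked 2, has no incoming edges; only thr2's bump applies → (0, 0, 1)
op3, invoked 3, has no incoming edges; only thr1's bump applies → (0, 1, 0)
from VC(op2)=(0, 0, 1), op4 (invoked 7) maxes components and bumps thr2 → (0, 0, 2)
from VC(op2)=(0, 0, 1), op1 (invoked 1) maxes components and bumps thr0 → (1, 0, 1)
from VC(op4)=(0, 0, 2), op5 (invoked 9) maxes components and bumps thr2 → (0, 0, 3)
from VC(op4)=(0, 0, 2), VC(op5)=(0, 0, 3), op7 (invoked 13) maxes components and bumps thr2 → (0, 0, 4)
from VC(op1)=(1, 0, 1), VC(op5)=(0, 0, 3), op6 (invoked 10) maxes components and bumps thr0 → (2, 0, 3)
target: VC(op6) = (2, 0, 3)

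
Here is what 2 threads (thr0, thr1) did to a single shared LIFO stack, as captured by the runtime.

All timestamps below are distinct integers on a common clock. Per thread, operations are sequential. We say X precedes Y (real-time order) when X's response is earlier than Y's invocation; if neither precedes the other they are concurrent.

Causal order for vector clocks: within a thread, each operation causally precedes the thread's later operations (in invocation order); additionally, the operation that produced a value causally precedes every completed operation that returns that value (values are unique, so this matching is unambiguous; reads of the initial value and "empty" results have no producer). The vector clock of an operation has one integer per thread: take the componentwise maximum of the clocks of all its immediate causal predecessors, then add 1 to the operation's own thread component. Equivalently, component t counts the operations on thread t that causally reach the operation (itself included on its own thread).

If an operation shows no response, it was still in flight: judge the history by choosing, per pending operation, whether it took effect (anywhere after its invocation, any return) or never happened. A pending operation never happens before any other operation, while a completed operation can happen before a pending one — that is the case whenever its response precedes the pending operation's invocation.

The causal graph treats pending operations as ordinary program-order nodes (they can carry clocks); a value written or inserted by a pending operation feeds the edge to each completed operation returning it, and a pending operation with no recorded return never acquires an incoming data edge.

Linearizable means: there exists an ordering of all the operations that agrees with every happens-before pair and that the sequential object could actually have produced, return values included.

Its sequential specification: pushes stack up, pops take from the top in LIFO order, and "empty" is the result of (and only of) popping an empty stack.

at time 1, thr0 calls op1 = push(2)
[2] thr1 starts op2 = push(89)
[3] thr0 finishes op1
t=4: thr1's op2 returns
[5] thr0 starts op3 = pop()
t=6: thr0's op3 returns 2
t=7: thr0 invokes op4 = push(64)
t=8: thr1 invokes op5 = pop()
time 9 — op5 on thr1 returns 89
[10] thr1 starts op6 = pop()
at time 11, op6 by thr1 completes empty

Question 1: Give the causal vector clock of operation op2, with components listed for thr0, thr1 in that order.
(0, 1)

VC(op2, invoked at 2): no causal predecessors; +1 on thr1 → (0, 1)
VC(op1, invoked at 1): no causal predecessors; +1 on thr0 → (1, 0)
invoked at 8, op5 merges VC(op2)=(0, 1) and bumps thr1's slot → (0, 2)
invoked at 5, op3 merges VC(op1)=(1, 0) and bumps thr0's slot → (2, 0)
invoked at 10, op6 merges VC(op5)=(0, 2) and bumps thr1's slot → (0, 3)
invoked at 7, op4 merges VC(op3)=(2, 0) and bumps thr0's slot → (3, 0)
target: VC(op2) = (0, 1)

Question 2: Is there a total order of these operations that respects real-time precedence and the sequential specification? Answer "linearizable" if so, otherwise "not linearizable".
linearizable

witness order: op2, op1, op3, op5, op6
after step 1 (op2 push(89)): stack <89>
after step 2 (op1 push(2)): stack <89,2>
after step 3 (op3 pop() → 2): stack <89>
after step 4 (op5 pop() → 89): stack <>
after step 5 (op6 pop() → empty): stack <>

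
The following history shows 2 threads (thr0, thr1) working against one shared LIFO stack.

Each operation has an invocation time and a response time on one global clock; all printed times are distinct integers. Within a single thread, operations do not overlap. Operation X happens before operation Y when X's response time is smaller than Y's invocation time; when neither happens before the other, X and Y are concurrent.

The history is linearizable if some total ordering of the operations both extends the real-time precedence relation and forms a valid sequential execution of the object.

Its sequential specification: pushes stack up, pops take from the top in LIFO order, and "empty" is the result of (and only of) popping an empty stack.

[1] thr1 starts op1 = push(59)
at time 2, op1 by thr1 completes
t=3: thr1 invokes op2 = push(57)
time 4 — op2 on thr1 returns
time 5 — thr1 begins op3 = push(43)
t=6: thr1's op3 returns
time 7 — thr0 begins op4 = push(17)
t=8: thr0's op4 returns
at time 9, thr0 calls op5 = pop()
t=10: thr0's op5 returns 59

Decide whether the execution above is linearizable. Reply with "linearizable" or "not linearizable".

already the first 10 events (up to op5's response at time 10) admit no linearization; the first 9 still do
the completed operations (5 total) allow one real-time order; the LIFO stack replay rejects it
one such order, op1, op2, op3, op4, op5, breaks at step 5 where op5 pop() → 59 is illegal

not linearizable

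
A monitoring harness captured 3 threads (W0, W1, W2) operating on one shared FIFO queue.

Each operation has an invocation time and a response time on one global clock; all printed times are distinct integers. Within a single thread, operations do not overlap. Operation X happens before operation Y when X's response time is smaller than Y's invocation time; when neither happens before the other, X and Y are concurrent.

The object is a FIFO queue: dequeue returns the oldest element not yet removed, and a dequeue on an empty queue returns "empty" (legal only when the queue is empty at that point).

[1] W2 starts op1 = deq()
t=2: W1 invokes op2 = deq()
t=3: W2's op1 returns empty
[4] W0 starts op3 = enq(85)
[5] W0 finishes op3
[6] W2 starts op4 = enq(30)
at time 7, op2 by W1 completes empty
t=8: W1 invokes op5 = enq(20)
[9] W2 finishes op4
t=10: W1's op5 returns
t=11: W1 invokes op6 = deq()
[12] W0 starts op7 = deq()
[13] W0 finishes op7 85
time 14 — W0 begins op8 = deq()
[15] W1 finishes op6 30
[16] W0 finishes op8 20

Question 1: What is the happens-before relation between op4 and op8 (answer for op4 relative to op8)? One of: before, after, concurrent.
before

op4 spans [6,9], op8 spans [14,16]
resp(op4)=9 < inv(op8)=14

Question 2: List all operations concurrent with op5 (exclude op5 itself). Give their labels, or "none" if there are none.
op4

op5 spans [8,10]; an op avoiding the whole window 8..10 is ordered, any other is concurrent
op1 [1,3]: before
op2 [2,7]: before
op3 [4,5]: before
op4 [6,9]: concurrent
op6 [11,15]: after
op7 [12,13]: after
op8 [14,16]: after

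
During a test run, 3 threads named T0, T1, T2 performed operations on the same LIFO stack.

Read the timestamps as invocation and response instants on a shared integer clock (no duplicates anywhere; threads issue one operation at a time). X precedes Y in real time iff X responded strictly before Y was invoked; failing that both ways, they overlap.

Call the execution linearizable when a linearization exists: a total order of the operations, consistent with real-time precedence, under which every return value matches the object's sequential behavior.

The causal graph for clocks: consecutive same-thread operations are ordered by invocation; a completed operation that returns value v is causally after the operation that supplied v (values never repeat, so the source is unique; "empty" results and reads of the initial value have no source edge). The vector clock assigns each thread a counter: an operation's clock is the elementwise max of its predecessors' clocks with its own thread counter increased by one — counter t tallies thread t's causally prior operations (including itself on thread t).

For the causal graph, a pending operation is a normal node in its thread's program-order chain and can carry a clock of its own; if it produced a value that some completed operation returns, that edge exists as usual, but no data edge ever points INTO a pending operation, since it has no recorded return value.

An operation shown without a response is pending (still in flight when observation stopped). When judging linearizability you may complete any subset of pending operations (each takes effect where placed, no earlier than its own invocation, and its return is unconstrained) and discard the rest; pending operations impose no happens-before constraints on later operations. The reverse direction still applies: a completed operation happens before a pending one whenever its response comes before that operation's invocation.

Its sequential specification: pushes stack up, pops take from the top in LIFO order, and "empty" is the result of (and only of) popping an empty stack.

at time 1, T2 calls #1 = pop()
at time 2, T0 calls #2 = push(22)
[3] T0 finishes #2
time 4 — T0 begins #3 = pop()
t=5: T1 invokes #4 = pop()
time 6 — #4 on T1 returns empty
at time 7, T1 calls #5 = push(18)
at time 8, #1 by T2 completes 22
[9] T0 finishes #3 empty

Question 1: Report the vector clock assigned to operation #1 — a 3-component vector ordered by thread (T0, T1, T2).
VC(#4, invoked at 5): no causal predecessors; +1 on T1 → (0, 1, 0)
VC(#2, invoked at 2): no causal predecessors; +1 on T0 → (1, 0, 0)
#5 (invocation 7): componentwise max over VC(#4)=(0, 1, 0), +1 at T1, giving (0, 2, 0)
#1 (invocation 1): componentwise max over VC(#2)=(1, 0, 0), +1 at T2, giving (1, 0, 1)
#3 (invocation 4): componentwise max over VC(#2)=(1, 0, 0), +1 at T0, giving (2, 0, 0)
target: VC(#1) = (1, 0, 1)

(1, 0, 1)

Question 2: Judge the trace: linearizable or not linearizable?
a witness: #2, #1, #3, #4
after step 1 (#2 push(22)): stack <22>
after step 2 (#1 pop() → 22): stack <>
after step 3 (#3 pop() → empty): stack <>
after step 4 (#4 pop() → empty): stack <>

linearizable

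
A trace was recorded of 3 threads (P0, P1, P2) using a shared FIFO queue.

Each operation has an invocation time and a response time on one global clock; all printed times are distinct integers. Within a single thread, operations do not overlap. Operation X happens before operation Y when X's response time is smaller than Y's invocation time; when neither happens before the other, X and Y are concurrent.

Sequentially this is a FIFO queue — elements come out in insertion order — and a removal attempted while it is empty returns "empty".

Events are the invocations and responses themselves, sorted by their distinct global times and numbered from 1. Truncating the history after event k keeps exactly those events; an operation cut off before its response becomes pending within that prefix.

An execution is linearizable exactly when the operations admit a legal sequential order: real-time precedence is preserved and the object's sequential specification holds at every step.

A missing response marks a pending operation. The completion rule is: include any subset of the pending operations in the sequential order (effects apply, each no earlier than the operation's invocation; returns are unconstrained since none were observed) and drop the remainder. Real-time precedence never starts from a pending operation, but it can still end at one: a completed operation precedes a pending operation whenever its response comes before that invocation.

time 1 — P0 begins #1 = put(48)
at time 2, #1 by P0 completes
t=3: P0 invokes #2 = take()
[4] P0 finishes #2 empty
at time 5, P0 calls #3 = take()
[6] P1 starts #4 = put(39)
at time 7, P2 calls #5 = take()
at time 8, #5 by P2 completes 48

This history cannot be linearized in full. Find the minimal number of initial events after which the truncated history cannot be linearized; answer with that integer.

events 1..3 are linearizable, e.g. via #1:
1. #1 put(48), leaving queue <48>
adding event 4 (#2 responds at 4) leaves no legal real-time order
take #1, #2: step 2 already fails, because #2 take() → empty cannot occur there

4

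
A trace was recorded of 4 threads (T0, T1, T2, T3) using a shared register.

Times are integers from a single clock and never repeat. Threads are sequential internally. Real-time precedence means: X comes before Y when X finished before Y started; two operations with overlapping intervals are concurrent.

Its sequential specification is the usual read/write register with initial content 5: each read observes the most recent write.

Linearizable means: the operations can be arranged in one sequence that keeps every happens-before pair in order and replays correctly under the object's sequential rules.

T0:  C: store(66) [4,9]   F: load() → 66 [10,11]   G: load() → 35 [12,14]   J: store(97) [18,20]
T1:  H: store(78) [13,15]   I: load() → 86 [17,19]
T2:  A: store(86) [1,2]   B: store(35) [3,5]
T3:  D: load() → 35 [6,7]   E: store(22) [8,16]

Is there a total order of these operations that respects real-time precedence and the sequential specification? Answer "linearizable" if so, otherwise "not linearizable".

not linearizable

through event 13 a valid linearization exists; event 14 (G responding at time 14) ends that
no legal order exists: 3 real-time-consistent candidates over 6 completed register operations, all rejected
every completion of the 2 pending operations (E, H) was checked; none linearizes
e.g. A, B, C, D, F, G (pending dropped): illegal at step 4, since D load() → 35 cannot apply there
e.g. A, B, D, C, F, G (pending dropped): illegal at step 6, since G load() → 35 cannot apply there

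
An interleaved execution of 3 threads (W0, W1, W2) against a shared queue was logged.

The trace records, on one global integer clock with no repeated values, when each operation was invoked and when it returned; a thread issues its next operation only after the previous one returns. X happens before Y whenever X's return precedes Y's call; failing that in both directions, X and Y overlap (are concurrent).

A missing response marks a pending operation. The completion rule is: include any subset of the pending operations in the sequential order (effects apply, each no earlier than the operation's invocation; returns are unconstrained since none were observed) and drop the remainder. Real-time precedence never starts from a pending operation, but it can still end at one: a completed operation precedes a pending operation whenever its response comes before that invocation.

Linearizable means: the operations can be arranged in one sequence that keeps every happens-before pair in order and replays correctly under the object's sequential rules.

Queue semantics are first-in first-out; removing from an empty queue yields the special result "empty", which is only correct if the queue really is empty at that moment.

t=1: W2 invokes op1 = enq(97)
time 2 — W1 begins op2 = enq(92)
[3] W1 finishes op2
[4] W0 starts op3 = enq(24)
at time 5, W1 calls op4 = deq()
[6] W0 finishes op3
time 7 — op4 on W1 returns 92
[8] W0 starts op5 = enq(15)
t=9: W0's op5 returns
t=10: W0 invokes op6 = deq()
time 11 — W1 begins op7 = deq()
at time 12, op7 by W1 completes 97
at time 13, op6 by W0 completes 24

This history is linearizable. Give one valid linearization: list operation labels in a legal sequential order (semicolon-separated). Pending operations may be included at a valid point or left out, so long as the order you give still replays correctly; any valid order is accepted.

op2; op1; op3; op4; op5; op7; op6

1. op2 enq(92), leaving queue <92>
2. op1 enq(97) (pending, included), leaving queue <92,97>
3. op3 enq(24), leaving queue <92,97,24>
4. op4 deq() → 92, leaving queue <97,24>
5. op5 enq(15), leaving queue <97,24,15>
6. op7 deq() → 97, leaving queue <24,15>
7. op6 deq() → 24, leaving queue <15>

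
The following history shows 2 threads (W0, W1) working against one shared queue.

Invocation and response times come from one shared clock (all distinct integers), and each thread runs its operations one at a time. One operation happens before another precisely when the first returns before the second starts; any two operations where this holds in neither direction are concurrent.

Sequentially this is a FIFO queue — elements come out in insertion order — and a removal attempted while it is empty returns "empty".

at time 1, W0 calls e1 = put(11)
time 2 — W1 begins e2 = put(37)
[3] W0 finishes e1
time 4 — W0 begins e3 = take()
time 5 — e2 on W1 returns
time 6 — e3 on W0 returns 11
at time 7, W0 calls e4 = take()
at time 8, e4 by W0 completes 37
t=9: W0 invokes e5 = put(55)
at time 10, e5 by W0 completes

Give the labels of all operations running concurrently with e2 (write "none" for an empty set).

e2 spans [2,5]; an op avoiding the whole window 2..5 is ordered, any other is concurrent
e1 [1,3]: concurrent
e3 [4,6]: concurrent
e4 [7,8]: after
e5 [9,10]: after

e1, e3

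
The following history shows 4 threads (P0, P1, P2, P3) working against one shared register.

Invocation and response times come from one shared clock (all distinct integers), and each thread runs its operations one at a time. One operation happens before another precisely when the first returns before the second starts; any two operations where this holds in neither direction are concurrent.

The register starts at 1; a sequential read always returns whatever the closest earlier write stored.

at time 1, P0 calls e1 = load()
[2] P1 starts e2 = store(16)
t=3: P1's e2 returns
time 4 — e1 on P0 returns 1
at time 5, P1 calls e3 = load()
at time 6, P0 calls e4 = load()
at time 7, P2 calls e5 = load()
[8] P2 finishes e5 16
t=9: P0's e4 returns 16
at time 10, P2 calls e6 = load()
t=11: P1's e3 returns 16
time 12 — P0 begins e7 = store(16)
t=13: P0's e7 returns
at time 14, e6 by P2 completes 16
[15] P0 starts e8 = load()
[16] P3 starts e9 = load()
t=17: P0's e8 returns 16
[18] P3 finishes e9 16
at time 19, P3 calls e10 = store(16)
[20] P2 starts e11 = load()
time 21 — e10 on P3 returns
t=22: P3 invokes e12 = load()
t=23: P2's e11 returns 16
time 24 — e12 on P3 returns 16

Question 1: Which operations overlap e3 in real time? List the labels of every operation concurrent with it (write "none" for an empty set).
e4, e5, e6

e3 spans [5,11]: anything still running between times 5 and 11 counts as concurrent
e1 [1,4]: before
e2 [2,3]: before
e4 [6,9]: concurrent
e5 [7,8]: concurrent
e6 [10,14]: concurrent
e7 [12,13]: after
e8 [15,17]: after
e9 [16,18]: after
e10 [19,21]: after
e11 [20,23]: after
e12 [22,24]: after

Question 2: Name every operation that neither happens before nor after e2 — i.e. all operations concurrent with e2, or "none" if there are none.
e1

concurrent with e2 ([2,3]): every op whose interval crosses 2..3
e1 [1,4]: concurrent
e3 [5,11]: after
e4 [6,9]: after
e5 [7,8]: after
e6 [10,14]: after
e7 [12,13]: after
e8 [15,17]: after
e9 [16,18]: after
e10 [19,21]: after
e11 [20,23]: after
e12 [22,24]: after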